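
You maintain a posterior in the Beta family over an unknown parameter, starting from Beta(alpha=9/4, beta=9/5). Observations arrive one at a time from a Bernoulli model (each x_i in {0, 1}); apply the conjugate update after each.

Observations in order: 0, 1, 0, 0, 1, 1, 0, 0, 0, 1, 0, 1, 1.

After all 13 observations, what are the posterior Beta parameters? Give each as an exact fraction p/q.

alpha=33/4, beta=44/5

obs 1: x=0 → posterior Beta(9/4, 14/5)
obs 2: x=1 → posterior Beta(13/4, 14/5)
obs 3: x=0 → posterior Beta(13/4, 19/5)
obs 4: x=0 → posterior Beta(13/4, 24/5)
obs 5: x=1 → posterior Beta(17/4, 24/5)
obs 6: x=1 → posterior Beta(21/4, 24/5)
obs 7: x=0 → posterior Beta(21/4, 29/5)
obs 8: x=0 → posterior Beta(21/4, 34/5)
obs 9: x=0 → posterior Beta(21/4, 39/5)
obs 10: x=1 → posterior Beta(25/4, 39/5)
obs 11: x=0 → posterior Beta(25/4, 44/5)
obs 12: x=1 → posterior Beta(29/4, 44/5)
obs 13: x=1 → posterior Beta(33/4, 44/5)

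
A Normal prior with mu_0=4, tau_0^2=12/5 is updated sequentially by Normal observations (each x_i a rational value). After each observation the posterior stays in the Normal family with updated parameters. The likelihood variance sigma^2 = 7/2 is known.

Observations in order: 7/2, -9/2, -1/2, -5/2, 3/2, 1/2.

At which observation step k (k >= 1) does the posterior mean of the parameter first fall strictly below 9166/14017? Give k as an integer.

k = 4

obs 1: x=7/2 → posterior Normal(224/59, 84/59)
obs 2: x=-9/2 → posterior Normal(116/83, 84/83)
obs 3: x=-1/2 → posterior Normal(104/107, 84/107)
obs 4: x=-5/2 → posterior Normal(44/131, 84/131)
obs 5: x=3/2 → posterior Normal(16/31, 84/155)
obs 6: x=1/2 → posterior Normal(92/179, 84/179)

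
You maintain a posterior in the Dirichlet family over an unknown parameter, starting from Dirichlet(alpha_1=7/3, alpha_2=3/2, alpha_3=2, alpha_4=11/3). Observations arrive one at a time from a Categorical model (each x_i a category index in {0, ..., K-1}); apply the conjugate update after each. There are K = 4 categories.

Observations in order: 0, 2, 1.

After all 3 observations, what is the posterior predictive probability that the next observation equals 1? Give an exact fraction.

obs 1: x=0 → posterior Dirichlet(10/3, 3/2, 2, 11/3)
obs 2: x=2 → posterior Dirichlet(10/3, 3/2, 3, 11/3)
obs 3: x=1 → posterior Dirichlet(10/3, 5/2, 3, 11/3)

1/5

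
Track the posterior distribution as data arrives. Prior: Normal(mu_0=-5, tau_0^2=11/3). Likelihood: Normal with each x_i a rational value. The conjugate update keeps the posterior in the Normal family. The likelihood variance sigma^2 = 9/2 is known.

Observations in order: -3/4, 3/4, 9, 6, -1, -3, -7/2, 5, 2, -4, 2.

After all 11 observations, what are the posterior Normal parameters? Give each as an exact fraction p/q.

mu_0=140/269, tau_0^2=99/269

obs 1: x=-3/4 → posterior Normal(-303/98, 99/49)
obs 2: x=3/4 → posterior Normal(-135/71, 99/71)
obs 3: x=9 → posterior Normal(21/31, 33/31)
obs 4: x=6 → posterior Normal(39/23, 99/115)
obs 5: x=-1 → posterior Normal(173/137, 99/137)
obs 6: x=-3 → posterior Normal(107/159, 33/53)
obs 7: x=-7/2 → posterior Normal(30/181, 99/181)
obs 8: x=5 → posterior Normal(20/29, 99/203)
obs 9: x=2 → posterior Normal(184/225, 11/25)
obs 10: x=-4 → posterior Normal(96/247, 99/247)
obs 11: x=2 → posterior Normal(140/269, 99/269)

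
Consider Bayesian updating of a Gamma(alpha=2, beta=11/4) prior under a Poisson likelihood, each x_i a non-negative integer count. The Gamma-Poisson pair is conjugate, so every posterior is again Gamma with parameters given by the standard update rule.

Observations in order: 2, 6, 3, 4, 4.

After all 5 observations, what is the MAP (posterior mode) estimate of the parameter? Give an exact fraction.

80/31

obs 1: x=2 → posterior Gamma(4, 15/4)
obs 2: x=6 → posterior Gamma(10, 19/4)
obs 3: x=3 → posterior Gamma(13, 23/4)
obs 4: x=4 → posterior Gamma(17, 27/4)
obs 5: x=4 → posterior Gamma(21, 31/4)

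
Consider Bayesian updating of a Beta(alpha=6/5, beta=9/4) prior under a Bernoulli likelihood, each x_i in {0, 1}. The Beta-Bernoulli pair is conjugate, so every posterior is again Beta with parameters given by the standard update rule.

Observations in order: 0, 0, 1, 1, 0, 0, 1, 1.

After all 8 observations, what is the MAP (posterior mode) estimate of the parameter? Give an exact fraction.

obs 1: x=0 → posterior Beta(6/5, 13/4)
obs 2: x=0 → posterior Beta(6/5, 17/4)
obs 3: x=1 → posterior Beta(11/5, 17/4)
obs 4: x=1 → posterior Beta(16/5, 17/4)
obs 5: x=0 → posterior Beta(16/5, 21/4)
obs 6: x=0 → posterior Beta(16/5, 25/4)
obs 7: x=1 → posterior Beta(21/5, 25/4)
obs 8: x=1 → posterior Beta(26/5, 25/4)

4/9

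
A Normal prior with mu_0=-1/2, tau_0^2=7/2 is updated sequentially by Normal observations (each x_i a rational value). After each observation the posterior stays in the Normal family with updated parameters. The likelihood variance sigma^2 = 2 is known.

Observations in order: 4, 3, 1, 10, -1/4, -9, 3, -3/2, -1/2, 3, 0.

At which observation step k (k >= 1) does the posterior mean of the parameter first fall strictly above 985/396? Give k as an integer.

obs 1: x=4 → posterior Normal(26/11, 14/11)
obs 2: x=3 → posterior Normal(47/18, 7/9)
obs 3: x=1 → posterior Normal(54/25, 14/25)
obs 4: x=10 → posterior Normal(31/8, 7/16)
obs 5: x=-1/4 → posterior Normal(163/52, 14/39)
obs 6: x=-9 → posterior Normal(237/184, 7/23)
obs 7: x=3 → posterior Normal(321/212, 14/53)
obs 8: x=-3/2 → posterior Normal(93/80, 7/30)
obs 9: x=-1/2 → posterior Normal(265/268, 14/67)
obs 10: x=3 → posterior Normal(349/296, 7/37)
obs 11: x=0 → posterior Normal(349/324, 14/81)

k = 2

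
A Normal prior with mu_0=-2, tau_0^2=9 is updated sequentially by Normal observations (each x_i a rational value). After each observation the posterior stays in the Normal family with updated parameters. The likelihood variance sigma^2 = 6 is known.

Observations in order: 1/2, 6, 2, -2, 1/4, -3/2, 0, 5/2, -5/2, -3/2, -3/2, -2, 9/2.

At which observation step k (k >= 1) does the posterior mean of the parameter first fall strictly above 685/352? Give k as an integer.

obs 1: x=1/2 → posterior Normal(-1/2, 18/5)
obs 2: x=6 → posterior Normal(31/16, 9/4)
obs 3: x=2 → posterior Normal(43/22, 18/11)
obs 4: x=-2 → posterior Normal(31/28, 9/7)
obs 5: x=1/4 → posterior Normal(65/68, 18/17)
obs 6: x=-3/2 → posterior Normal(47/80, 9/10)
obs 7: x=0 → posterior Normal(47/92, 18/23)
obs 8: x=5/2 → posterior Normal(77/104, 9/13)
obs 9: x=-5/2 → posterior Normal(47/116, 18/29)
obs 10: x=-3/2 → posterior Normal(29/128, 9/16)
obs 11: x=-3/2 → posterior Normal(11/140, 18/35)
obs 12: x=-2 → posterior Normal(-13/152, 9/19)
obs 13: x=9/2 → posterior Normal(1/4, 18/41)

k = 3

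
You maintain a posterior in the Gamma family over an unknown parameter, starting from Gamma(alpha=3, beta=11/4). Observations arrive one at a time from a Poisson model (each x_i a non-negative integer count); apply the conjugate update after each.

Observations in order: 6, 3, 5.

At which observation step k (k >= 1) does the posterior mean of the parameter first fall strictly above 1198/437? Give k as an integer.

k = 3

obs 1: x=6 → posterior Gamma(9, 15/4)
obs 2: x=3 → posterior Gamma(12, 19/4)
obs 3: x=5 → posterior Gamma(17, 23/4)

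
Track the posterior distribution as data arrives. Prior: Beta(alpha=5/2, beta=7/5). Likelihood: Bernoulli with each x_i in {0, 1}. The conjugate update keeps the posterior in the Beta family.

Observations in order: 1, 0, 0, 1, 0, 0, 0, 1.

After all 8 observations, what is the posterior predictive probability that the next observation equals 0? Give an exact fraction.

64/119

obs 1: x=1 → posterior Beta(7/2, 7/5)
obs 2: x=0 → posterior Beta(7/2, 12/5)
obs 3: x=0 → posterior Beta(7/2, 17/5)
obs 4: x=1 → posterior Beta(9/2, 17/5)
obs 5: x=0 → posterior Beta(9/2, 22/5)
obs 6: x=0 → posterior Beta(9/2, 27/5)
obs 7: x=0 → posterior Beta(9/2, 32/5)
obs 8: x=1 → posterior Beta(11/2, 32/5)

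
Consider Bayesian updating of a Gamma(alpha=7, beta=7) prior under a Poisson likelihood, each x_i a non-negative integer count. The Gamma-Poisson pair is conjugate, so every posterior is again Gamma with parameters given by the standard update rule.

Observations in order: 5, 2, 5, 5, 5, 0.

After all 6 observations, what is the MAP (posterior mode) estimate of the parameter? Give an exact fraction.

obs 1: x=5 → posterior Gamma(12, 8)
obs 2: x=2 → posterior Gamma(14, 9)
obs 3: x=5 → posterior Gamma(19, 10)
obs 4: x=5 → posterior Gamma(24, 11)
obs 5: x=5 → posterior Gamma(29, 12)
obs 6: x=0 → posterior Gamma(29, 13)

28/13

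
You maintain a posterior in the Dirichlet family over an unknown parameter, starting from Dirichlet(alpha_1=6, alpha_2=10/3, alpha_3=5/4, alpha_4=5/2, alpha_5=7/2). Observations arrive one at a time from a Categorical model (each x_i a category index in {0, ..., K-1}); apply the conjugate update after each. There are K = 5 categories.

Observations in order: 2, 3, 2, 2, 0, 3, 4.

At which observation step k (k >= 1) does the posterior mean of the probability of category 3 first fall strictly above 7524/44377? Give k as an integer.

k = 2

obs 1: x=2 → posterior Dirichlet(6, 10/3, 9/4, 5/2, 7/2)
obs 2: x=3 → posterior Dirichlet(6, 10/3, 9/4, 7/2, 7/2)
obs 3: x=2 → posterior Dirichlet(6, 10/3, 13/4, 7/2, 7/2)
obs 4: x=2 → posterior Dirichlet(6, 10/3, 17/4, 7/2, 7/2)
obs 5: x=0 → posterior Dirichlet(7, 10/3, 17/4, 7/2, 7/2)
obs 6: x=3 → posterior Dirichlet(7, 10/3, 17/4, 9/2, 7/2)
obs 7: x=4 → posterior Dirichlet(7, 10/3, 17/4, 9/2, 9/2)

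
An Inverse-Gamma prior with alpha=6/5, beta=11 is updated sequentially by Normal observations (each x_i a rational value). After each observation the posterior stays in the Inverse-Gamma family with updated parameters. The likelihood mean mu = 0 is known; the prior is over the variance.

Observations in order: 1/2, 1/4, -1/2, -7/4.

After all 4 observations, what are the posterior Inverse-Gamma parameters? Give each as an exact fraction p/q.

obs 1: x=1/2 → posterior Inverse-Gamma(17/10, 89/8)
obs 2: x=1/4 → posterior Inverse-Gamma(11/5, 357/32)
obs 3: x=-1/2 → posterior Inverse-Gamma(27/10, 361/32)
obs 4: x=-7/4 → posterior Inverse-Gamma(16/5, 205/16)

alpha=16/5, beta=205/16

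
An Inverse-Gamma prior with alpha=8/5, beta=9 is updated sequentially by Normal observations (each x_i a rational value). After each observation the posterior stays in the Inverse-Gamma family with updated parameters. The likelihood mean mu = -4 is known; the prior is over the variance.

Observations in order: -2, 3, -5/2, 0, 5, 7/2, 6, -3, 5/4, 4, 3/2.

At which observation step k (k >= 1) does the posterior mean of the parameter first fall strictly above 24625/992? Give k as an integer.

obs 1: x=-2 → posterior Inverse-Gamma(21/10, 11)
obs 2: x=3 → posterior Inverse-Gamma(13/5, 71/2)
obs 3: x=-5/2 → posterior Inverse-Gamma(31/10, 293/8)
obs 4: x=0 → posterior Inverse-Gamma(18/5, 357/8)
obs 5: x=5 → posterior Inverse-Gamma(41/10, 681/8)
obs 6: x=7/2 → posterior Inverse-Gamma(23/5, 453/4)
obs 7: x=6 → posterior Inverse-Gamma(51/10, 653/4)
obs 8: x=-3 → posterior Inverse-Gamma(28/5, 655/4)
obs 9: x=5/4 → posterior Inverse-Gamma(61/10, 5681/32)
obs 10: x=4 → posterior Inverse-Gamma(33/5, 6705/32)
obs 11: x=3/2 → posterior Inverse-Gamma(71/10, 7189/32)

k = 5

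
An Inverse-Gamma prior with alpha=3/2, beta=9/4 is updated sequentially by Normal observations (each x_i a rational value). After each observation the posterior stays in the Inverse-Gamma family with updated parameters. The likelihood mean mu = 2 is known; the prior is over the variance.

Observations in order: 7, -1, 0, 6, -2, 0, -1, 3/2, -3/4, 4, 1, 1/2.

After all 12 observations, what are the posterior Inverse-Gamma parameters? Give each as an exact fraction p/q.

alpha=15/2, beta=1641/32

obs 1: x=7 → posterior Inverse-Gamma(2, 59/4)
obs 2: x=-1 → posterior Inverse-Gamma(5/2, 77/4)
obs 3: x=0 → posterior Inverse-Gamma(3, 85/4)
obs 4: x=6 → posterior Inverse-Gamma(7/2, 117/4)
obs 5: x=-2 → posterior Inverse-Gamma(4, 149/4)
obs 6: x=0 → posterior Inverse-Gamma(9/2, 157/4)
obs 7: x=-1 → posterior Inverse-Gamma(5, 175/4)
obs 8: x=3/2 → posterior Inverse-Gamma(11/2, 351/8)
obs 9: x=-3/4 → posterior Inverse-Gamma(6, 1525/32)
obs 10: x=4 → posterior Inverse-Gamma(13/2, 1589/32)
obs 11: x=1 → posterior Inverse-Gamma(7, 1605/32)
obs 12: x=1/2 → posterior Inverse-Gamma(15/2, 1641/32)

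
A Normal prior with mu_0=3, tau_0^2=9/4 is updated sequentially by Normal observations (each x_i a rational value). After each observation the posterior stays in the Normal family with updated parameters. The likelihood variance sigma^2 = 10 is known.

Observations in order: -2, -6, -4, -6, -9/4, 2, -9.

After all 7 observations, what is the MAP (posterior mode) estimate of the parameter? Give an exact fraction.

obs 1: x=-2 → posterior Normal(102/49, 90/49)
obs 2: x=-6 → posterior Normal(24/29, 45/29)
obs 3: x=-4 → posterior Normal(12/67, 90/67)
obs 4: x=-6 → posterior Normal(-21/38, 45/38)
obs 5: x=-9/4 → posterior Normal(-249/340, 18/17)
obs 6: x=2 → posterior Normal(-177/376, 45/47)
obs 7: x=-9 → posterior Normal(-501/412, 90/103)

-501/412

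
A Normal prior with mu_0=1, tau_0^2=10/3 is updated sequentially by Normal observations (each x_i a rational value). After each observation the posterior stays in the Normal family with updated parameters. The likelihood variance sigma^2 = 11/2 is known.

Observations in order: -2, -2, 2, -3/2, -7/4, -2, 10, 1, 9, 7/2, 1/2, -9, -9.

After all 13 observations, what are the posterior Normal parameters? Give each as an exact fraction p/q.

obs 1: x=-2 → posterior Normal(-7/53, 110/53)
obs 2: x=-2 → posterior Normal(-47/73, 110/73)
obs 3: x=2 → posterior Normal(-7/93, 110/93)
obs 4: x=-3/2 → posterior Normal(-37/113, 110/113)
obs 5: x=-7/4 → posterior Normal(-72/133, 110/133)
obs 6: x=-2 → posterior Normal(-112/153, 110/153)
obs 7: x=10 → posterior Normal(88/173, 110/173)
obs 8: x=1 → posterior Normal(108/193, 110/193)
obs 9: x=9 → posterior Normal(96/71, 110/213)
obs 10: x=7/2 → posterior Normal(358/233, 110/233)
obs 11: x=1/2 → posterior Normal(16/11, 10/23)
obs 12: x=-9 → posterior Normal(188/273, 110/273)
obs 13: x=-9 → posterior Normal(8/293, 110/293)

mu_0=8/293, tau_0^2=110/293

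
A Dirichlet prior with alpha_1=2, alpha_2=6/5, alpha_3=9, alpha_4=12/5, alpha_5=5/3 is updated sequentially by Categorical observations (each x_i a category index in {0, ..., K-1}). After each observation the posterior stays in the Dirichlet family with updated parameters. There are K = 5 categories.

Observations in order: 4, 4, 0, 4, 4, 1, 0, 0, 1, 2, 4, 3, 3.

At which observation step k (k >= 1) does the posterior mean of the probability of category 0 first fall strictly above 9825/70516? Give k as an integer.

obs 1: x=4 → posterior Dirichlet(2, 6/5, 9, 12/5, 8/3)
obs 2: x=4 → posterior Dirichlet(2, 6/5, 9, 12/5, 11/3)
obs 3: x=0 → posterior Dirichlet(3, 6/5, 9, 12/5, 11/3)
obs 4: x=4 → posterior Dirichlet(3, 6/5, 9, 12/5, 14/3)
obs 5: x=4 → posterior Dirichlet(3, 6/5, 9, 12/5, 17/3)
obs 6: x=1 → posterior Dirichlet(3, 11/5, 9, 12/5, 17/3)
obs 7: x=0 → posterior Dirichlet(4, 11/5, 9, 12/5, 17/3)
obs 8: x=0 → posterior Dirichlet(5, 11/5, 9, 12/5, 17/3)
obs 9: x=1 → posterior Dirichlet(5, 16/5, 9, 12/5, 17/3)
obs 10: x=2 → posterior Dirichlet(5, 16/5, 10, 12/5, 17/3)
obs 11: x=4 → posterior Dirichlet(5, 16/5, 10, 12/5, 20/3)
obs 12: x=3 → posterior Dirichlet(5, 16/5, 10, 17/5, 20/3)
obs 13: x=3 → posterior Dirichlet(5, 16/5, 10, 22/5, 20/3)

k = 3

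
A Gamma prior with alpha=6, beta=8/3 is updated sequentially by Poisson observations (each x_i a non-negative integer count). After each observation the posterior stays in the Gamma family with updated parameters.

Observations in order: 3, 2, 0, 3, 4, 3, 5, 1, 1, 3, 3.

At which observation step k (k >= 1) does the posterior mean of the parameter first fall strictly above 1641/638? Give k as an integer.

obs 1: x=3 → posterior Gamma(9, 11/3)
obs 2: x=2 → posterior Gamma(11, 14/3)
obs 3: x=0 → posterior Gamma(11, 17/3)
obs 4: x=3 → posterior Gamma(14, 20/3)
obs 5: x=4 → posterior Gamma(18, 23/3)
obs 6: x=3 → posterior Gamma(21, 26/3)
obs 7: x=5 → posterior Gamma(26, 29/3)
obs 8: x=1 → posterior Gamma(27, 32/3)
obs 9: x=1 → posterior Gamma(28, 35/3)
obs 10: x=3 → posterior Gamma(31, 38/3)
obs 11: x=3 → posterior Gamma(34, 41/3)

k = 7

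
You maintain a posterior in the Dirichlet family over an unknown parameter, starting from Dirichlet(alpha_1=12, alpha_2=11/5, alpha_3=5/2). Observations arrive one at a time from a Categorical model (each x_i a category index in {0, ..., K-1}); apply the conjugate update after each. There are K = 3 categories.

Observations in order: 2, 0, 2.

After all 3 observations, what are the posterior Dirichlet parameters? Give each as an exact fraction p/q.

obs 1: x=2 → posterior Dirichlet(12, 11/5, 7/2)
obs 2: x=0 → posterior Dirichlet(13, 11/5, 7/2)
obs 3: x=2 → posterior Dirichlet(13, 11/5, 9/2)

alpha_1=13, alpha_2=11/5, alpha_3=9/2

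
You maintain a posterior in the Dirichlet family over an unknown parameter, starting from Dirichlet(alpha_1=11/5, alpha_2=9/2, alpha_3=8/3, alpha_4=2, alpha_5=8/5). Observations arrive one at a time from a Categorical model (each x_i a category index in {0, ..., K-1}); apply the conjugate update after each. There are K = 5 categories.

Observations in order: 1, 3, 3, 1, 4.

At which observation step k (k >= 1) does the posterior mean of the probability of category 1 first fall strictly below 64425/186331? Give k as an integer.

obs 1: x=1 → posterior Dirichlet(11/5, 11/2, 8/3, 2, 8/5)
obs 2: x=3 → posterior Dirichlet(11/5, 11/2, 8/3, 3, 8/5)
obs 3: x=3 → posterior Dirichlet(11/5, 11/2, 8/3, 4, 8/5)
obs 4: x=1 → posterior Dirichlet(11/5, 13/2, 8/3, 4, 8/5)
obs 5: x=4 → posterior Dirichlet(11/5, 13/2, 8/3, 4, 13/5)

k = 3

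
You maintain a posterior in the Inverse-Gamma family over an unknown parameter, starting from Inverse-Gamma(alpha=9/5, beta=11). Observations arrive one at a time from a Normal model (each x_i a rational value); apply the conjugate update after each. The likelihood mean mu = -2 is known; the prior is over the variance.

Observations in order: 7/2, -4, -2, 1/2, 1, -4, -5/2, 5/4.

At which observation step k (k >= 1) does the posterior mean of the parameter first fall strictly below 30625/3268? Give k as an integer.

k = 7

obs 1: x=7/2 → posterior Inverse-Gamma(23/10, 209/8)
obs 2: x=-4 → posterior Inverse-Gamma(14/5, 225/8)
obs 3: x=-2 → posterior Inverse-Gamma(33/10, 225/8)
obs 4: x=1/2 → posterior Inverse-Gamma(19/5, 125/4)
obs 5: x=1 → posterior Inverse-Gamma(43/10, 143/4)
obs 6: x=-4 → posterior Inverse-Gamma(24/5, 151/4)
obs 7: x=-5/2 → posterior Inverse-Gamma(53/10, 303/8)
obs 8: x=5/4 → posterior Inverse-Gamma(29/5, 1381/32)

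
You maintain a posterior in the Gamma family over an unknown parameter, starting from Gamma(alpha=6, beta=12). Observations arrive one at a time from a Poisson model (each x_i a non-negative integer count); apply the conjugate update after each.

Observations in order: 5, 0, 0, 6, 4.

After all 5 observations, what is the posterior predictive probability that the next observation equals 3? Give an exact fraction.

122361814959938465931945001307/1338258845052394702439737982976

obs 1: x=5 → posterior Gamma(11, 13)
obs 2: x=0 → posterior Gamma(11, 14)
obs 3: x=0 → posterior Gamma(11, 15)
obs 4: x=6 → posterior Gamma(17, 16)
obs 5: x=4 → posterior Gamma(21, 17)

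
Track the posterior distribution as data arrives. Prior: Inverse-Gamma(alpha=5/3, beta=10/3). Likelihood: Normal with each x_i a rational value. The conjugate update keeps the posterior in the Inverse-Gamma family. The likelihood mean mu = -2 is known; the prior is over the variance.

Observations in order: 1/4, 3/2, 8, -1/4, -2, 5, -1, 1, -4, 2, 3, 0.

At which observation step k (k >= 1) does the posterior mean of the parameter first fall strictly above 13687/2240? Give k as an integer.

obs 1: x=1/4 → posterior Inverse-Gamma(13/6, 563/96)
obs 2: x=3/2 → posterior Inverse-Gamma(8/3, 1151/96)
obs 3: x=8 → posterior Inverse-Gamma(19/6, 5951/96)
obs 4: x=-1/4 → posterior Inverse-Gamma(11/3, 3049/48)
obs 5: x=-2 → posterior Inverse-Gamma(25/6, 3049/48)
obs 6: x=5 → posterior Inverse-Gamma(14/3, 4225/48)
obs 7: x=-1 → posterior Inverse-Gamma(31/6, 4249/48)
obs 8: x=1 → posterior Inverse-Gamma(17/3, 4465/48)
obs 9: x=-4 → posterior Inverse-Gamma(37/6, 4561/48)
obs 10: x=2 → posterior Inverse-Gamma(20/3, 4945/48)
obs 11: x=3 → posterior Inverse-Gamma(43/6, 5545/48)
obs 12: x=0 → posterior Inverse-Gamma(23/3, 5641/48)

k = 2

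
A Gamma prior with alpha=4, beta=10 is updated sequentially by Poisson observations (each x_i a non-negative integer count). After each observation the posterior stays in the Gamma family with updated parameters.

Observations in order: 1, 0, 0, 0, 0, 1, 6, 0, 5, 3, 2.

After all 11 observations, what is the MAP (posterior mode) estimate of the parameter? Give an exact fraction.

obs 1: x=1 → posterior Gamma(5, 11)
obs 2: x=0 → posterior Gamma(5, 12)
obs 3: x=0 → posterior Gamma(5, 13)
obs 4: x=0 → posterior Gamma(5, 14)
obs 5: x=0 → posterior Gamma(5, 15)
obs 6: x=1 → posterior Gamma(6, 16)
obs 7: x=6 → posterior Gamma(12, 17)
obs 8: x=0 → posterior Gamma(12, 18)
obs 9: x=5 → posterior Gamma(17, 19)
obs 10: x=3 → posterior Gamma(20, 20)
obs 11: x=2 → posterior Gamma(22, 21)

1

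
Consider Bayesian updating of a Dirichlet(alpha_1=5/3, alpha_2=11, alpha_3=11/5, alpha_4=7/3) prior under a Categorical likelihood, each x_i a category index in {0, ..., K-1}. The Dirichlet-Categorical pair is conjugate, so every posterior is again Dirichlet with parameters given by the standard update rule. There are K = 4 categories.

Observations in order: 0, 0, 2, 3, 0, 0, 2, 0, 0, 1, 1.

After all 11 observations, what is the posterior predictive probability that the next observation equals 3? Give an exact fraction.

obs 1: x=0 → posterior Dirichlet(8/3, 11, 11/5, 7/3)
obs 2: x=0 → posterior Dirichlet(11/3, 11, 11/5, 7/3)
obs 3: x=2 → posterior Dirichlet(11/3, 11, 16/5, 7/3)
obs 4: x=3 → posterior Dirichlet(11/3, 11, 16/5, 10/3)
obs 5: x=0 → posterior Dirichlet(14/3, 11, 16/5, 10/3)
obs 6: x=0 → posterior Dirichlet(17/3, 11, 16/5, 10/3)
obs 7: x=2 → posterior Dirichlet(17/3, 11, 21/5, 10/3)
obs 8: x=0 → posterior Dirichlet(20/3, 11, 21/5, 10/3)
obs 9: x=0 → posterior Dirichlet(23/3, 11, 21/5, 10/3)
obs 10: x=1 → posterior Dirichlet(23/3, 12, 21/5, 10/3)
obs 11: x=1 → posterior Dirichlet(23/3, 13, 21/5, 10/3)

50/423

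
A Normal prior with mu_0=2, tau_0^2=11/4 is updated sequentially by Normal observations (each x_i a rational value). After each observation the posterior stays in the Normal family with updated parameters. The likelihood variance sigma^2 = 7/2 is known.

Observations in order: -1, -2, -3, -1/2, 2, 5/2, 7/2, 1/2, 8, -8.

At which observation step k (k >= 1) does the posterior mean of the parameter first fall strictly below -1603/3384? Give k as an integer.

k = 3

obs 1: x=-1 → posterior Normal(17/25, 77/50)
obs 2: x=-2 → posterior Normal(-5/36, 77/72)
obs 3: x=-3 → posterior Normal(-38/47, 77/94)
obs 4: x=-1/2 → posterior Normal(-3/4, 77/116)
obs 5: x=2 → posterior Normal(-43/138, 77/138)
obs 6: x=5/2 → posterior Normal(3/40, 77/160)
obs 7: x=7/2 → posterior Normal(89/182, 11/26)
obs 8: x=1/2 → posterior Normal(25/51, 77/204)
obs 9: x=8 → posterior Normal(138/113, 77/226)
obs 10: x=-8 → posterior Normal(25/62, 77/248)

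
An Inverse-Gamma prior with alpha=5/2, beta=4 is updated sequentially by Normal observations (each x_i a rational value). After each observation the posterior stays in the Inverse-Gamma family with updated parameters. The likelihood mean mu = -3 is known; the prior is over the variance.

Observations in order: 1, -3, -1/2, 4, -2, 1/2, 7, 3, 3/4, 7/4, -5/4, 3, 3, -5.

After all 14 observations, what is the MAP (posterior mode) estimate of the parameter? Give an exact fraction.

obs 1: x=1 → posterior Inverse-Gamma(3, 12)
obs 2: x=-3 → posterior Inverse-Gamma(7/2, 12)
obs 3: x=-1/2 → posterior Inverse-Gamma(4, 121/8)
obs 4: x=4 → posterior Inverse-Gamma(9/2, 317/8)
obs 5: x=-2 → posterior Inverse-Gamma(5, 321/8)
obs 6: x=1/2 → posterior Inverse-Gamma(11/2, 185/4)
obs 7: x=7 → posterior Inverse-Gamma(6, 385/4)
obs 8: x=3 → posterior Inverse-Gamma(13/2, 457/4)
obs 9: x=3/4 → posterior Inverse-Gamma(7, 3881/32)
obs 10: x=7/4 → posterior Inverse-Gamma(15/2, 2121/16)
obs 11: x=-5/4 → posterior Inverse-Gamma(8, 4291/32)
obs 12: x=3 → posterior Inverse-Gamma(17/2, 4867/32)
obs 13: x=3 → posterior Inverse-Gamma(9, 5443/32)
obs 14: x=-5 → posterior Inverse-Gamma(19/2, 5507/32)

5507/336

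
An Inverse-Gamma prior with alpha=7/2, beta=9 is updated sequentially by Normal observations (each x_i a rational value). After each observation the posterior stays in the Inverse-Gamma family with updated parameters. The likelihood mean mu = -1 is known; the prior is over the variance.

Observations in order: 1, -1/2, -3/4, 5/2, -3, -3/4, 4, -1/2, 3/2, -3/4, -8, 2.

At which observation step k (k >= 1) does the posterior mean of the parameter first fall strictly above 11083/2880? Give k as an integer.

obs 1: x=1 → posterior Inverse-Gamma(4, 11)
obs 2: x=-1/2 → posterior Inverse-Gamma(9/2, 89/8)
obs 3: x=-3/4 → posterior Inverse-Gamma(5, 357/32)
obs 4: x=5/2 → posterior Inverse-Gamma(11/2, 553/32)
obs 5: x=-3 → posterior Inverse-Gamma(6, 617/32)
obs 6: x=-3/4 → posterior Inverse-Gamma(13/2, 309/16)
obs 7: x=4 → posterior Inverse-Gamma(7, 509/16)
obs 8: x=-1/2 → posterior Inverse-Gamma(15/2, 511/16)
obs 9: x=3/2 → posterior Inverse-Gamma(8, 561/16)
obs 10: x=-3/4 → posterior Inverse-Gamma(17/2, 1123/32)
obs 11: x=-8 → posterior Inverse-Gamma(9, 1907/32)
obs 12: x=2 → posterior Inverse-Gamma(19/2, 2051/32)

k = 5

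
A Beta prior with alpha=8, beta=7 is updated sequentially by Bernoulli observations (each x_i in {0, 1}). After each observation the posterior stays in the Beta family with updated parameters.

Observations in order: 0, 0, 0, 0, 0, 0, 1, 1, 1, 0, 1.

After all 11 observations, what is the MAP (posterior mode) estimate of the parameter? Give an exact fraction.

11/24

obs 1: x=0 → posterior Beta(8, 8)
obs 2: x=0 → posterior Beta(8, 9)
obs 3: x=0 → posterior Beta(8, 10)
obs 4: x=0 → posterior Beta(8, 11)
obs 5: x=0 → posterior Beta(8, 12)
obs 6: x=0 → posterior Beta(8, 13)
obs 7: x=1 → posterior Beta(9, 13)
obs 8: x=1 → posterior Beta(10, 13)
obs 9: x=1 → posterior Beta(11, 13)
obs 10: x=0 → posterior Beta(11, 14)
obs 11: x=1 → posterior Beta(12, 14)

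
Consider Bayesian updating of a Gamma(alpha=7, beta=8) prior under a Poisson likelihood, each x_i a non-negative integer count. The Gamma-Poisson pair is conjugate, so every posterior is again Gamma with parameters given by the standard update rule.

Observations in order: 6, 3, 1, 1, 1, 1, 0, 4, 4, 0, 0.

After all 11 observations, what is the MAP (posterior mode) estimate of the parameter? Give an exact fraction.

obs 1: x=6 → posterior Gamma(13, 9)
obs 2: x=3 → posterior Gamma(16, 10)
obs 3: x=1 → posterior Gamma(17, 11)
obs 4: x=1 → posterior Gamma(18, 12)
obs 5: x=1 → posterior Gamma(19, 13)
obs 6: x=1 → posterior Gamma(20, 14)
obs 7: x=0 → posterior Gamma(20, 15)
obs 8: x=4 → posterior Gamma(24, 16)
obs 9: x=4 → posterior Gamma(28, 17)
obs 10: x=0 → posterior Gamma(28, 18)
obs 11: x=0 → posterior Gamma(28, 19)

27/19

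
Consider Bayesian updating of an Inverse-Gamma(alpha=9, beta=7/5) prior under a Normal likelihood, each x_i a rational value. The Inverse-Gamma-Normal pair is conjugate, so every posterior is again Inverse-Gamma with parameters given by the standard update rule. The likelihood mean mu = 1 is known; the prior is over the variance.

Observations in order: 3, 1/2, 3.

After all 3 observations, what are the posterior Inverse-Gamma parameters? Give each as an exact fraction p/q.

obs 1: x=3 → posterior Inverse-Gamma(19/2, 17/5)
obs 2: x=1/2 → posterior Inverse-Gamma(10, 141/40)
obs 3: x=3 → posterior Inverse-Gamma(21/2, 221/40)

alpha=21/2, beta=221/40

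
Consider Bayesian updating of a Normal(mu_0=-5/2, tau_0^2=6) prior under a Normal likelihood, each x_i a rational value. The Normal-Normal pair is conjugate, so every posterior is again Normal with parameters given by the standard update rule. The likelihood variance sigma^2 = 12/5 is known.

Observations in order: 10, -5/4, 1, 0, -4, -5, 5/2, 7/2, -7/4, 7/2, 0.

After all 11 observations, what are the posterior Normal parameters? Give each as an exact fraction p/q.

mu_0=25/38, tau_0^2=4/19

obs 1: x=10 → posterior Normal(45/7, 12/7)
obs 2: x=-5/4 → posterior Normal(155/48, 1)
obs 3: x=1 → posterior Normal(175/68, 12/17)
obs 4: x=0 → posterior Normal(175/88, 6/11)
obs 5: x=-4 → posterior Normal(95/108, 4/9)
obs 6: x=-5 → posterior Normal(-5/128, 3/8)
obs 7: x=5/2 → posterior Normal(45/148, 12/37)
obs 8: x=7/2 → posterior Normal(115/168, 2/7)
obs 9: x=-7/4 → posterior Normal(20/47, 12/47)
obs 10: x=7/2 → posterior Normal(75/104, 3/13)
obs 11: x=0 → posterior Normal(25/38, 4/19)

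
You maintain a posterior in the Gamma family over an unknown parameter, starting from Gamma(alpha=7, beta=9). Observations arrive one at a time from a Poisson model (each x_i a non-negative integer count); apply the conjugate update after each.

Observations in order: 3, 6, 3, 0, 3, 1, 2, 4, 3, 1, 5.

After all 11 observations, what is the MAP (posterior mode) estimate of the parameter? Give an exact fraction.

37/20

obs 1: x=3 → posterior Gamma(10, 10)
obs 2: x=6 → posterior Gamma(16, 11)
obs 3: x=3 → posterior Gamma(19, 12)
obs 4: x=0 → posterior Gamma(19, 13)
obs 5: x=3 → posterior Gamma(22, 14)
obs 6: x=1 → posterior Gamma(23, 15)
obs 7: x=2 → posterior Gamma(25, 16)
obs 8: x=4 → posterior Gamma(29, 17)
obs 9: x=3 → posterior Gamma(32, 18)
obs 10: x=1 → posterior Gamma(33, 19)
obs 11: x=5 → posterior Gamma(38, 20)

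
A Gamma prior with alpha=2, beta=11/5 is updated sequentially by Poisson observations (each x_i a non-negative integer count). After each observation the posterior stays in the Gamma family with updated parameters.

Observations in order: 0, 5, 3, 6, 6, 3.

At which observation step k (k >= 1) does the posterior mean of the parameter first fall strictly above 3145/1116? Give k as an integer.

k = 5

obs 1: x=0 → posterior Gamma(2, 16/5)
obs 2: x=5 → posterior Gamma(7, 21/5)
obs 3: x=3 → posterior Gamma(10, 26/5)
obs 4: x=6 → posterior Gamma(16, 31/5)
obs 5: x=6 → posterior Gamma(22, 36/5)
obs 6: x=3 → posterior Gamma(25, 41/5)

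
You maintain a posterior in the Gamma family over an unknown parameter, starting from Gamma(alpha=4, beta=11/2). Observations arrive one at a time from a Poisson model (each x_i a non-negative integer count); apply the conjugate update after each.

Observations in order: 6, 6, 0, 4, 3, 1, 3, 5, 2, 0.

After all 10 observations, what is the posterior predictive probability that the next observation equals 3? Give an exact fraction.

obs 1: x=6 → posterior Gamma(10, 13/2)
obs 2: x=6 → posterior Gamma(16, 15/2)
obs 3: x=0 → posterior Gamma(16, 17/2)
obs 4: x=4 → posterior Gamma(20, 19/2)
obs 5: x=3 → posterior Gamma(23, 21/2)
obs 6: x=1 → posterior Gamma(24, 23/2)
obs 7: x=3 → posterior Gamma(27, 25/2)
obs 8: x=5 → posterior Gamma(32, 27/2)
obs 9: x=2 → posterior Gamma(34, 29/2)
obs 10: x=0 → posterior Gamma(34, 31/2)

9681987874700277563314142449754563113885138132581855840/51038102616972548632195093945382433550448763950600452491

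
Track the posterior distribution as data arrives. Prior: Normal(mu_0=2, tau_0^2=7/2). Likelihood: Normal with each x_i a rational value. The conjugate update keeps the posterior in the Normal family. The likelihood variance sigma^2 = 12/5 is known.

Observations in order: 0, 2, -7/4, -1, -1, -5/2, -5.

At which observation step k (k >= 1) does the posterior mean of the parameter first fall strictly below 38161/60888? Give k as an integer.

k = 3

obs 1: x=0 → posterior Normal(48/59, 84/59)
obs 2: x=2 → posterior Normal(59/47, 42/47)
obs 3: x=-7/4 → posterior Normal(227/516, 28/43)
obs 4: x=-1 → posterior Normal(87/656, 21/41)
obs 5: x=-1 → posterior Normal(-53/796, 84/199)
obs 6: x=-5/2 → posterior Normal(-31/72, 14/39)
obs 7: x=-5 → posterior Normal(-1103/1076, 84/269)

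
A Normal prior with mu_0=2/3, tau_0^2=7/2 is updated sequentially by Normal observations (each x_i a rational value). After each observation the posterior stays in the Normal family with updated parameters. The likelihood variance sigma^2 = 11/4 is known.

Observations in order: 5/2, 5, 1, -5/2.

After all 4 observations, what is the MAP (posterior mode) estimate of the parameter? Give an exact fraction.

274/201

obs 1: x=5/2 → posterior Normal(127/75, 77/50)
obs 2: x=5 → posterior Normal(337/117, 77/78)
obs 3: x=1 → posterior Normal(379/159, 77/106)
obs 4: x=-5/2 → posterior Normal(274/201, 77/134)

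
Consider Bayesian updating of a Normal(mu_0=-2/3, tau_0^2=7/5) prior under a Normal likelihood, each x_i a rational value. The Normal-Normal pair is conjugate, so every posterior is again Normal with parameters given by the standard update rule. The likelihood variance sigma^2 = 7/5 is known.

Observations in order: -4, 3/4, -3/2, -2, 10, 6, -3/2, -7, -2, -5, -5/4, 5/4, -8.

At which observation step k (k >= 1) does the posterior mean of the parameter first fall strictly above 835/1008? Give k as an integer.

obs 1: x=-4 → posterior Normal(-7/3, 7/10)
obs 2: x=3/4 → posterior Normal(-47/36, 7/15)
obs 3: x=-3/2 → posterior Normal(-65/48, 7/20)
obs 4: x=-2 → posterior Normal(-89/60, 7/25)
obs 5: x=10 → posterior Normal(31/72, 7/30)
obs 6: x=6 → posterior Normal(103/84, 1/5)
obs 7: x=-3/2 → posterior Normal(85/96, 7/40)
obs 8: x=-7 → posterior Normal(1/108, 7/45)
obs 9: x=-2 → posterior Normal(-23/120, 7/50)
obs 10: x=-5 → posterior Normal(-83/132, 7/55)
obs 11: x=-5/4 → posterior Normal(-49/72, 7/60)
obs 12: x=5/4 → posterior Normal(-83/156, 7/65)
obs 13: x=-8 → posterior Normal(-179/168, 1/10)

k = 6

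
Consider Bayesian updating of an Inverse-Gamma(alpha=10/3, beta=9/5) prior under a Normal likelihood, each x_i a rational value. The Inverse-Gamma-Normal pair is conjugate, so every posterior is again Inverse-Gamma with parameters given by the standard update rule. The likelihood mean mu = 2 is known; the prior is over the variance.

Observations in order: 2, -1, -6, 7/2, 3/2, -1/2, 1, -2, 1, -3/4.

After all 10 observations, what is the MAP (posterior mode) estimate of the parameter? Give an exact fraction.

26619/4480

obs 1: x=2 → posterior Inverse-Gamma(23/6, 9/5)
obs 2: x=-1 → posterior Inverse-Gamma(13/3, 63/10)
obs 3: x=-6 → posterior Inverse-Gamma(29/6, 383/10)
obs 4: x=7/2 → posterior Inverse-Gamma(16/3, 1577/40)
obs 5: x=3/2 → posterior Inverse-Gamma(35/6, 791/20)
obs 6: x=-1/2 → posterior Inverse-Gamma(19/3, 1707/40)
obs 7: x=1 → posterior Inverse-Gamma(41/6, 1727/40)
obs 8: x=-2 → posterior Inverse-Gamma(22/3, 2047/40)
obs 9: x=1 → posterior Inverse-Gamma(47/6, 2067/40)
obs 10: x=-3/4 → posterior Inverse-Gamma(25/3, 8873/160)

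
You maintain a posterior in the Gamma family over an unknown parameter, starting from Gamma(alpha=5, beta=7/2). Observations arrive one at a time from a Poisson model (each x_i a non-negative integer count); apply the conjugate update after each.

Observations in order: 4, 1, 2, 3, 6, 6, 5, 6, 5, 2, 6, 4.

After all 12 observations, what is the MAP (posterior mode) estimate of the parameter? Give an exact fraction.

108/31

obs 1: x=4 → posterior Gamma(9, 9/2)
obs 2: x=1 → posterior Gamma(10, 11/2)
obs 3: x=2 → posterior Gamma(12, 13/2)
obs 4: x=3 → posterior Gamma(15, 15/2)
obs 5: x=6 → posterior Gamma(21, 17/2)
obs 6: x=6 → posterior Gamma(27, 19/2)
obs 7: x=5 → posterior Gamma(32, 21/2)
obs 8: x=6 → posterior Gamma(38, 23/2)
obs 9: x=5 → posterior Gamma(43, 25/2)
obs 10: x=2 → posterior Gamma(45, 27/2)
obs 11: x=6 → posterior Gamma(51, 29/2)
obs 12: x=4 → posterior Gamma(55, 31/2)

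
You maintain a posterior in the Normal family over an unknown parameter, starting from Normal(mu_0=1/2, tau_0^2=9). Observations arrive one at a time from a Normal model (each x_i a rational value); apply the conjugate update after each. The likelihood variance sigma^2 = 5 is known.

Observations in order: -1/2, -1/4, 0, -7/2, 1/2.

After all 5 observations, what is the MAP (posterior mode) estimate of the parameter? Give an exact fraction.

obs 1: x=-1/2 → posterior Normal(-1/7, 45/14)
obs 2: x=-1/4 → posterior Normal(-17/92, 45/23)
obs 3: x=0 → posterior Normal(-17/128, 45/32)
obs 4: x=-7/2 → posterior Normal(-143/164, 45/41)
obs 5: x=1/2 → posterior Normal(-5/8, 9/10)

-5/8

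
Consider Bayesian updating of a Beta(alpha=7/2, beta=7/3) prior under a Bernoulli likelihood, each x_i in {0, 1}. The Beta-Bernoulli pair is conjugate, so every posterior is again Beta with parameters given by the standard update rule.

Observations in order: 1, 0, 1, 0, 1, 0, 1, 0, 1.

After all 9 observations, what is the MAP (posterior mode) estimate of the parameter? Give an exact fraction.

45/77

obs 1: x=1 → posterior Beta(9/2, 7/3)
obs 2: x=0 → posterior Beta(9/2, 10/3)
obs 3: x=1 → posterior Beta(11/2, 10/3)
obs 4: x=0 → posterior Beta(11/2, 13/3)
obs 5: x=1 → posterior Beta(13/2, 13/3)
obs 6: x=0 → posterior Beta(13/2, 16/3)
obs 7: x=1 → posterior Beta(15/2, 16/3)
obs 8: x=0 → posterior Beta(15/2, 19/3)
obs 9: x=1 → posterior Beta(17/2, 19/3)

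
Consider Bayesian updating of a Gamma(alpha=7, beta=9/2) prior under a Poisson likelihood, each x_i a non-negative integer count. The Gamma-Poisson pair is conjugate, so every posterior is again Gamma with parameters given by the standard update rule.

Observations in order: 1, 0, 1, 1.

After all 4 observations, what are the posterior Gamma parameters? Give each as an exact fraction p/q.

obs 1: x=1 → posterior Gamma(8, 11/2)
obs 2: x=0 → posterior Gamma(8, 13/2)
obs 3: x=1 → posterior Gamma(9, 15/2)
obs 4: x=1 → posterior Gamma(10, 17/2)

alpha=10, beta=17/2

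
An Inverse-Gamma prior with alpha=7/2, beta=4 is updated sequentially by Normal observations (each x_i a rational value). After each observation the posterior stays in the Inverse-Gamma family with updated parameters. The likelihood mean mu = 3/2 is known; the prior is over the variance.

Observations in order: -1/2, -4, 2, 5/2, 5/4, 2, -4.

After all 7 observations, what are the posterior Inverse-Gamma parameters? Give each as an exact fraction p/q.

obs 1: x=-1/2 → posterior Inverse-Gamma(4, 6)
obs 2: x=-4 → posterior Inverse-Gamma(9/2, 169/8)
obs 3: x=2 → posterior Inverse-Gamma(5, 85/4)
obs 4: x=5/2 → posterior Inverse-Gamma(11/2, 87/4)
obs 5: x=5/4 → posterior Inverse-Gamma(6, 697/32)
obs 6: x=2 → posterior Inverse-Gamma(13/2, 701/32)
obs 7: x=-4 → posterior Inverse-Gamma(7, 1185/32)

alpha=7, beta=1185/32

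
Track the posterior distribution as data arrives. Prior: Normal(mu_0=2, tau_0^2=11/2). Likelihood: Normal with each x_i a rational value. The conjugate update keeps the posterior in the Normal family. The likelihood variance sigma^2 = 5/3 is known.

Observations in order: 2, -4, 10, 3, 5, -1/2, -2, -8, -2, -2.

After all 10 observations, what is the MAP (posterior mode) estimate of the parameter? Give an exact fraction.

139/680

obs 1: x=2 → posterior Normal(2, 55/43)
obs 2: x=-4 → posterior Normal(-23/38, 55/76)
obs 3: x=10 → posterior Normal(284/109, 55/109)
obs 4: x=3 → posterior Normal(383/142, 55/142)
obs 5: x=5 → posterior Normal(548/175, 11/35)
obs 6: x=-1/2 → posterior Normal(1063/416, 55/208)
obs 7: x=-2 → posterior Normal(931/482, 55/241)
obs 8: x=-8 → posterior Normal(403/548, 55/274)
obs 9: x=-2 → posterior Normal(271/614, 55/307)
obs 10: x=-2 → posterior Normal(139/680, 11/68)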